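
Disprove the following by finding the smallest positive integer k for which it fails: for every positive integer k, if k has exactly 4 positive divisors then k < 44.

A counterexample is any positive integer k such that k has exactly 4 positive divisors but the claim fails; we check each in order.
For k = 6, 8, 10, 14, …, 35, 38, 39 the conclusion holds.
k = 46: τ(46) = 4; 46 ≥ 44.
Hence k = 46 is a counterexample.

k = 46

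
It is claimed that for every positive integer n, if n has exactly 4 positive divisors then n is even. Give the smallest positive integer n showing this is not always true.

n = 15

For n = 6, 8, 10, 14 the conclusion holds.
n = 15: divisors of 15: 1, 3, 5, 15; 15 is odd.
So n = 15 is the smallest counterexample.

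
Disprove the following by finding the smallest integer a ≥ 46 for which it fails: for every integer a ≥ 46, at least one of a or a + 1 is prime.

Check each integer a ≥ 46 in order until a, a + 1 are both composite.
For a = 46, 47 the conclusion holds.
a = 48: 48 = 2 × 24; 49 = 7 × 7 — both composite.
Hence a = 48 is a counterexample.

a = 48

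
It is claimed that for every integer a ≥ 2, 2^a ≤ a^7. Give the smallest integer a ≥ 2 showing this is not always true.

We need the least integer a ≥ 2 for which 2^a > a^7.
For a = 2, 3, 4, 5, …, 34, 35, 36 the conclusion holds.
a = 37: 2^a = 137438953472 and a^7 = 94931877133, so 137438953472 > 94931877133.

a = 37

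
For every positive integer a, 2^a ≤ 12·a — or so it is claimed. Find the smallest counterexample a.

a = 7

a = 1: 2^a = 2 and 12·a = 12, so 2 ≤ 12.
a = 2: 2^a = 4 and 12·a = 24, so 4 ≤ 24.
a = 3: 2^a = 8 and 12·a = 36, so 8 ≤ 36.
a = 4: 2^a = 16 and 12·a = 48, so 16 ≤ 48.
a = 5: 2^a = 32 and 12·a = 60, so 32 ≤ 60.
a = 6: 2^a = 64 and 12·a = 72, so 64 ≤ 72.
a = 7: 2^a = 128 and 12·a = 84, so 128 > 84.
Hence a = 7 is a counterexample.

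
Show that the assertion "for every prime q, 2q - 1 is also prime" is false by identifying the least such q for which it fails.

q = 5

Check each prime q in order until 2q - 1 is not prime.
q = 2: 2q - 1 = 3, prime.
q = 3: 2q - 1 = 5, prime.
q = 5: 2q - 1 = 9 = 3 × 3, not prime.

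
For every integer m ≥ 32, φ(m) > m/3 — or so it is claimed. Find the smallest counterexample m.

The first 4 eligible values, up to m = 35, all satisfy the conclusion.
m = 36: φ(36) = 12 and 36/3 = 12, so φ(36) ≤ 36/3.
Thus m = 36 disproves the claim, and no smaller m works.

m = 36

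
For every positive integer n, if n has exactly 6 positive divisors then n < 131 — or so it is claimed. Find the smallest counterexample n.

n = 147

For n = 12, 18, 20, 28, …, 116, 117, 124 the conclusion holds.
n = 147: τ(147) = 6; 147 ≥ 131.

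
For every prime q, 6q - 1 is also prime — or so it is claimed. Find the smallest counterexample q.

For q = 2, 3, 5, 7 the conclusion holds.
q = 11: 6q - 1 = 65 = 5 × 13, not prime.

q = 11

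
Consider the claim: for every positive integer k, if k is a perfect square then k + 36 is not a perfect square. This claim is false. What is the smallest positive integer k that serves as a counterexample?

k = 1: 1 + 36 = 37, not a perfect square.
k = 4: 4 + 36 = 40, not a perfect square.
k = 9: 9 + 36 = 45, not a perfect square.
k = 16: 16 + 36 = 52, not a perfect square.
k = 25: 25 + 36 = 61, not a perfect square.
k = 36: 36 + 36 = 72, not a perfect square.
k = 49: 49 + 36 = 85, not a perfect square.
k = 64: 64 = 8² and 64 + 36 = 100 = 10².

k = 64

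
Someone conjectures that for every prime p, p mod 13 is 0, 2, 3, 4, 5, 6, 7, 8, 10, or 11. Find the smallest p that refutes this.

A counterexample is any prime p such that the claim fails; we check each in order.
For p = 2, 3, 5, 7, …, 41, 43, 47 the conclusion holds.
p = 53: 53 mod 13 = 1 — not in {0, 2, 3, 4, 5, 6, 7, 8, 10, 11}.

p = 53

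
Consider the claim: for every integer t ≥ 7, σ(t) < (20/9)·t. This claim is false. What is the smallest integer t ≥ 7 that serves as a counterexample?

A counterexample is any integer t ≥ 7 such that the claim fails; we check each in order.
The first 5 eligible values, up to t = 11, all satisfy the conclusion.
t = 12: σ(12) = 28; 28 ≥ 80/3.
Thus t = 12 disproves the claim, and no smaller t works.

t = 12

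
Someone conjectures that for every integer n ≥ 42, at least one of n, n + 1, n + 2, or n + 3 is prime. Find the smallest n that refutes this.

A counterexample is any integer n ≥ 42 such that n, n + 1, n + 2, n + 3 are all composite; we check each in order.
For n = 42, 43, 44, 45, 46, 47 the conclusion holds.
n = 48: 48 = 2 × 24; 49 = 7 × 7; 50 = 2 × 25; 51 = 3 × 17 — all composite.
So n = 48 is the smallest counterexample.

n = 48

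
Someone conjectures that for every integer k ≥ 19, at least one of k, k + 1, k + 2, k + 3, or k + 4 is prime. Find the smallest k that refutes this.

k = 24

Check each integer k ≥ 19 in order until k, k + 1, k + 2, k + 3, k + 4 are all composite.
For k = 19, 20, 21, 22, 23 the conclusion holds.
k = 24: 24 = 2 × 12; 25 = 5 × 5; 26 = 2 × 13; 27 = 3 × 9; 28 = 2 × 14 — all composite.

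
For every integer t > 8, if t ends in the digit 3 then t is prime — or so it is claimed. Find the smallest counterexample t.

t = 33

Check each integer t > 8 in order until t ends in the digit 3 but t is not prime.
For t = 13, 23 the conclusion holds.
t = 33: 33 ends in 3; 33 = 3 × 11, composite.
So t = 33 is the smallest counterexample.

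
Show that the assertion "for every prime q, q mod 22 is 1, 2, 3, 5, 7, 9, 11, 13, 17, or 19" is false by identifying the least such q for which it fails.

q = 37

For q = 2, 3, 5, 7, …, 23, 29, 31 the conclusion holds.
q = 37: 37 mod 22 = 15 — not in {1, 2, 3, 5, 7, 9, 11, 13, 17, 19}.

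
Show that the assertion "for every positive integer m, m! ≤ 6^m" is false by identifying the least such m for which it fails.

m = 14

We need the least positive integer m for which m! > 6^m.
For m = 1, 2, 3, 4, …, 11, 12, 13 the conclusion holds.
m = 14: m! = 87178291200 and 6^m = 78364164096, so 87178291200 > 78364164096.
Thus m = 14 disproves the claim, and no smaller m works.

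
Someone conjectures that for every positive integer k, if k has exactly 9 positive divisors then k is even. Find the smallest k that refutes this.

Check each positive integer k in order until k has exactly 9 positive divisors but k is odd.
For k = 36, 100, 196 the conclusion holds.
k = 225: divisors of 225: 9 divisors; 225 is odd.
Thus k = 225 disproves the claim, and no smaller k works.

k = 225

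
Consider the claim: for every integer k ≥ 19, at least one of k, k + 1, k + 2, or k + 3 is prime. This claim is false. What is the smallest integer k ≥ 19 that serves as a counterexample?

A counterexample is any integer k ≥ 19 such that k, k + 1, k + 2, k + 3 are all composite; we check each in order.
The first 5 eligible values, up to k = 23, all satisfy the conclusion.
k = 24: 24 = 2 × 12; 25 = 5 × 5; 26 = 2 × 13; 27 = 3 × 9 — all composite.
Hence k = 24 is a counterexample.

k = 24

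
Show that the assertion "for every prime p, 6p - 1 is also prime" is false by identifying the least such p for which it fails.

Check each prime p in order until 6p - 1 is not prime.
p = 2: 6p - 1 = 11, prime.
p = 3: 6p - 1 = 17, prime.
p = 5: 6p - 1 = 29, prime.
p = 7: 6p - 1 = 41, prime.
p = 11: 6p - 1 = 65 = 5 × 13, not prime.

p = 11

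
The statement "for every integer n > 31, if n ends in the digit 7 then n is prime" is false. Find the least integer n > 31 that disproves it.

n = 57

n = 37: 37 ends in 7 and is prime.
n = 47: 47 ends in 7 and is prime.
n = 57: 57 ends in 7; 57 = 3 × 19, composite.
Thus n = 57 disproves the claim, and no smaller n works.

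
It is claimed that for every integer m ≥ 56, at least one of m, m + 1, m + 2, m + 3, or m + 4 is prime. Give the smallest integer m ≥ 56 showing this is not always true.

m = 62

For m = 56, 57, 58, 59, 60, 61 the conclusion holds.
m = 62: 62 = 2 × 31; 63 = 3 × 21; 64 = 2 × 32; 65 = 5 × 13; 66 = 2 × 33 — all composite.
So m = 62 is the smallest counterexample.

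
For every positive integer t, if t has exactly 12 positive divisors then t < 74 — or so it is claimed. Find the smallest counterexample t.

A counterexample is any positive integer t such that t has exactly 12 positive divisors but the claim fails; we check each in order.
For t = 60, 72 the conclusion holds.
t = 84: τ(84) = 12; 84 ≥ 74.
So t = 84 is the smallest counterexample.

t = 84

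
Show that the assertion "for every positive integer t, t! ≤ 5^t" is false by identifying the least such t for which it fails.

t = 12

For t = 1, 2, 3, 4, …, 9, 10, 11 the conclusion holds.
t = 12: t! = 479001600 and 5^t = 244140625, so 479001600 > 244140625.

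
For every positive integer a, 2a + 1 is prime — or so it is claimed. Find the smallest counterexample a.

Check each positive integer a in order until 2a + 1 is not prime.
For a = 1, 2, 3 the conclusion holds.
a = 4: 2a + 1 = 9 = 3 × 3, composite.
Thus a = 4 disproves the claim, and no smaller a works.

a = 4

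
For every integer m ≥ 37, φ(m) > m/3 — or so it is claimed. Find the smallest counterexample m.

m = 42

m = 37: φ(37) = 36 and 37/3 = 37/3, so φ(37) > 37/3.
m = 38: φ(38) = 18 and 38/3 = 38/3, so φ(38) > 38/3.
m = 39: φ(39) = 24 and 39/3 = 13, so φ(39) > 39/3.
m = 40: φ(40) = 16 and 40/3 = 40/3, so φ(40) > 40/3.
m = 41: φ(41) = 40 and 41/3 = 41/3, so φ(41) > 41/3.
m = 42: φ(42) = 12 and 42/3 = 14, so φ(42) ≤ 42/3.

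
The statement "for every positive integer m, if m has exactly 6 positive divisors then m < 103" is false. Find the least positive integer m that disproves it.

m = 116

Check each positive integer m in order until m has exactly 6 positive divisors but the claim fails.
The first 16 eligible values, up to m = 99, all satisfy the conclusion.
m = 116: τ(116) = 6; 116 ≥ 103.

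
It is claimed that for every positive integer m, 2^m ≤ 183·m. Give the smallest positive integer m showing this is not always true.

m = 11

Check each positive integer m in order until 2^m > 183·m.
For m = 1, 2, 3, 4, 5, 6, 7, 8, 9, 10 the conclusion holds.
m = 11: 2^m = 2048 and 183·m = 2013, so 2048 > 2013.
Thus m = 11 disproves the claim, and no smaller m works.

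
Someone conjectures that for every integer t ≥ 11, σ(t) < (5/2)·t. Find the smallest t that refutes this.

t = 24

We need the least integer t ≥ 11 for which the claim fails.
For t = 11, 12, 13, 14, …, 21, 22, 23 the conclusion holds.
t = 24: σ(24) = 60; 60 ≥ 60.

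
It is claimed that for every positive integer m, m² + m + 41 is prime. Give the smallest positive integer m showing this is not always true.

m = 40

We need the least positive integer m for which m² + m + 41 is not prime.
For m = 1, 2, 3, 4, …, 37, 38, 39 the conclusion holds.
m = 40: m² + m + 41 = 1681 = 41 × 41, composite.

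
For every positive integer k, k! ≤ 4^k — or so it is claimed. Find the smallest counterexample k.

k = 9

We need the least positive integer k for which k! > 4^k.
The first 8 eligible values, up to k = 8, all satisfy the conclusion.
k = 9: k! = 362880 and 4^k = 262144, so 362880 > 262144.
Thus k = 9 disproves the claim, and no smaller k works.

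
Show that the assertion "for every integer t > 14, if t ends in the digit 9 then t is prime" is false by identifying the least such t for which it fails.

Check each integer t > 14 in order until t ends in the digit 9 but t is not prime.
For t = 19, 29 the conclusion holds.
t = 39: 39 ends in 9; 39 = 3 × 13, composite.

t = 39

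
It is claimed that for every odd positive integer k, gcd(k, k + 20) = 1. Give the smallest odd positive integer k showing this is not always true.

k = 5

We need the least odd positive integer k for which gcd(k, k + 20) > 1.
For k = 1, 3 the conclusion holds.
k = 5: gcd(5, 25) = 5.
So k = 5 is the smallest counterexample.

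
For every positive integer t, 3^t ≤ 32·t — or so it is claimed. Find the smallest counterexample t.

t = 5

A counterexample is any positive integer t such that 3^t > 32·t; we check each in order.
The first 4 eligible values, up to t = 4, all satisfy the conclusion.
t = 5: 3^t = 243 and 32·t = 160, so 243 > 160.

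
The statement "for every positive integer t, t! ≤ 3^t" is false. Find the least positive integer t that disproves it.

t = 7

The first 6 eligible values, up to t = 6, all satisfy the conclusion.
t = 7: t! = 5040 and 3^t = 2187, so 5040 > 2187.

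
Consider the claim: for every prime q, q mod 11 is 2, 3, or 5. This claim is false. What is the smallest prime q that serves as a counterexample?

A counterexample is any prime q such that the claim fails; we check each in order.
For q = 2, 3, 5 the conclusion holds.
q = 7: 7 mod 11 = 7 — not in {2, 3, 5}.
So q = 7 is the smallest counterexample.

q = 7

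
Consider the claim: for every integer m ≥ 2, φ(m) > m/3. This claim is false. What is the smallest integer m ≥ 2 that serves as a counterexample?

m = 6

A counterexample is any integer m ≥ 2 such that the claim fails; we check each in order.
m = 2: φ(2) = 1 and 2/3 = 2/3, so φ(2) > 2/3.
m = 3: φ(3) = 2 and 3/3 = 1, so φ(3) > 3/3.
m = 4: φ(4) = 2 and 4/3 = 4/3, so φ(4) > 4/3.
m = 5: φ(5) = 4 and 5/3 = 5/3, so φ(5) > 5/3.
m = 6: φ(6) = 2 and 6/3 = 2, so φ(6) ≤ 6/3.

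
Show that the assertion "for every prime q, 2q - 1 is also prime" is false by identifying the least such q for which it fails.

q = 5

q = 2: 2q - 1 = 3, prime.
q = 3: 2q - 1 = 5, prime.
q = 5: 2q - 1 = 9 = 3 × 3, not prime.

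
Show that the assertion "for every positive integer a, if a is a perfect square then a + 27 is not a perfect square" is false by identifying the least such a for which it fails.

a = 9

We need the least positive integer a for which a is a perfect square but a + 27 is a perfect square.
For a = 1, 4 the conclusion holds.
a = 9: 9 = 3² and 9 + 27 = 36 = 6².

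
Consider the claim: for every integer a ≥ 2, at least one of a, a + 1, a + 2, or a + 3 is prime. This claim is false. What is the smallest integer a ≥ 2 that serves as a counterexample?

a = 24

We need the least integer a ≥ 2 for which a, a + 1, a + 2, a + 3 are all composite.
The first 22 eligible values, up to a = 23, all satisfy the conclusion.
a = 24: 24 = 2 × 12; 25 = 5 × 5; 26 = 2 × 13; 27 = 3 × 9 — all composite.
Hence a = 24 is a counterexample.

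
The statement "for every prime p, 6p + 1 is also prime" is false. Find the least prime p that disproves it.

p = 19

We need the least prime p for which 6p + 1 is not prime.
p = 2: 6p + 1 = 13, prime.
p = 3: 6p + 1 = 19, prime.
p = 5: 6p + 1 = 31, prime.
p = 7: 6p + 1 = 43, prime.
p = 11: 6p + 1 = 67, prime.
p = 13: 6p + 1 = 79, prime.
p = 17: 6p + 1 = 103, prime.
p = 19: 6p + 1 = 115 = 5 × 23, not prime.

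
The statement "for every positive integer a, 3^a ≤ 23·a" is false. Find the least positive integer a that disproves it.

a = 5

We need the least positive integer a for which 3^a > 23·a.
The first 4 eligible values, up to a = 4, all satisfy the conclusion.
a = 5: 3^a = 243 and 23·a = 115, so 243 > 115.
Hence a = 5 is a counterexample.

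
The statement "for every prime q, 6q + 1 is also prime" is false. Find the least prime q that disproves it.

q = 2: 6q + 1 = 13, prime.
q = 3: 6q + 1 = 19, prime.
q = 5: 6q + 1 = 31, prime.
q = 7: 6q + 1 = 43, prime.
q = 11: 6q + 1 = 67, prime.
q = 13: 6q + 1 = 79, prime.
q = 17: 6q + 1 = 103, prime.
q = 19: 6q + 1 = 115 = 5 × 23, not prime.

q = 19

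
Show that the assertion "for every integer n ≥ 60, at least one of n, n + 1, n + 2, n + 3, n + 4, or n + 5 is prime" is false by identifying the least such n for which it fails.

We need the least integer n ≥ 60 for which n, n + 1, n + 2, n + 3, n + 4, n + 5 are all composite.
The first 30 eligible values, up to n = 89, all satisfy the conclusion.
n = 90: 90 = 2 × 45; 91 = 7 × 13; 92 = 2 × 46; 93 = 3 × 31; 94 = 2 × 47; 95 = 5 × 19 — all composite.

n = 90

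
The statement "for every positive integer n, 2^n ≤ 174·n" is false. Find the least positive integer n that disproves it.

A counterexample is any positive integer n such that 2^n > 174·n; we check each in order.
For n = 1, 2, 3, 4, 5, 6, 7, 8, 9, 10 the conclusion holds.
n = 11: 2^n = 2048 and 174·n = 1914, so 2048 > 1914.

n = 11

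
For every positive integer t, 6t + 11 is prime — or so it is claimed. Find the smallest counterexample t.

We need the least positive integer t for which 6t + 11 is not prime.
For t = 1, 2, 3 the conclusion holds.
t = 4: 6t + 11 = 35 = 5 × 7, composite.
So t = 4 is the smallest counterexample.

t = 4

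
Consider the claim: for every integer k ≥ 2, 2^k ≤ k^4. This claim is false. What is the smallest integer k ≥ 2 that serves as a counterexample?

A counterexample is any integer k ≥ 2 such that 2^k > k^4; we check each in order.
For k = 2, 3, 4, 5, …, 14, 15, 16 the conclusion holds.
k = 17: 2^k = 131072 and k^4 = 83521, so 131072 > 83521.

k = 17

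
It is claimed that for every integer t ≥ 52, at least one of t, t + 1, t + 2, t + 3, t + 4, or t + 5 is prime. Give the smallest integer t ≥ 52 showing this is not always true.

t = 90

Check each integer t ≥ 52 in order until t, t + 1, t + 2, t + 3, t + 4, t + 5 are all composite.
For t = 52, 53, 54, 55, …, 87, 88, 89 the conclusion holds.
t = 90: 90 = 2 × 45; 91 = 7 × 13; 92 = 2 × 46; 93 = 3 × 31; 94 = 2 × 47; 95 = 5 × 19 — all composite.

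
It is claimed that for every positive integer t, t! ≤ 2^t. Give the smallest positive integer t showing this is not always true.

t = 4

t = 1: t! = 1 and 2^t = 2, so 1 ≤ 2.
t = 2: t! = 2 and 2^t = 4, so 2 ≤ 4.
t = 3: t! = 6 and 2^t = 8, so 6 ≤ 8.
t = 4: t! = 24 and 2^t = 16, so 24 > 16.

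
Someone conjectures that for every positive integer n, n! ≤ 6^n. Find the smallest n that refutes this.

For n = 1, 2, 3, 4, …, 11, 12, 13 the conclusion holds.
n = 14: n! = 87178291200 and 6^n = 78364164096, so 87178291200 > 78364164096.
Thus n = 14 disproves the claim, and no smaller n works.

n = 14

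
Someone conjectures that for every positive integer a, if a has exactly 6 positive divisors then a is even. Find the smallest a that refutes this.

a = 45

Check each positive integer a in order until a has exactly 6 positive divisors but a is odd.
The first 6 eligible values, up to a = 44, all satisfy the conclusion.
a = 45: divisors of 45: 1, 3, 5, 9, 15, 45; 45 is odd.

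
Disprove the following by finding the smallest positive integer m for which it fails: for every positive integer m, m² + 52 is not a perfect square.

m = 12

The first 11 eligible values, up to m = 11, all satisfy the conclusion.
m = 12: 12² + 52 = 196 = 14², a perfect square.
Thus m = 12 disproves the claim, and no smaller m works.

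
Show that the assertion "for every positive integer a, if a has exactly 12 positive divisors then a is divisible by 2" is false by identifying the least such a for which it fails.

Check each positive integer a in order until a has exactly 12 positive divisors but a is not divisible by 2.
For a = 60, 72, 84, 90, …, 294, 306, 308 the conclusion holds.
a = 315: τ(315) = 12; 315 mod 2 = 1.
Hence a = 315 is a counterexample.

a = 315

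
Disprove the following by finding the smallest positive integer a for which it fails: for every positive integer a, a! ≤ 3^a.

a = 7

We need the least positive integer a for which a! > 3^a.
a = 1: a! = 1 and 3^a = 3, so 1 ≤ 3.
a = 2: a! = 2 and 3^a = 9, so 2 ≤ 9.
a = 3: a! = 6 and 3^a = 27, so 6 ≤ 27.
a = 4: a! = 24 and 3^a = 81, so 24 ≤ 81.
a = 5: a! = 120 and 3^a = 243, so 120 ≤ 243.
a = 6: a! = 720 and 3^a = 729, so 720 ≤ 729.
a = 7: a! = 5040 and 3^a = 2187, so 5040 > 2187.
So a = 7 is the smallest counterexample.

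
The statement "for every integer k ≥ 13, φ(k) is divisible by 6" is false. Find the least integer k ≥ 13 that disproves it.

k = 15

We need the least integer k ≥ 13 for which φ(k) is not divisible by 6.
For k = 13, 14 the conclusion holds.
k = 15: φ(15) = 8; 8 mod 6 = 2.
Hence k = 15 is a counterexample.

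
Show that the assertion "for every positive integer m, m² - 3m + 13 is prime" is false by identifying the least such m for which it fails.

m = 12

We need the least positive integer m for which m² - 3m + 13 is not prime.
For m = 1, 2, 3, 4, …, 9, 10, 11 the conclusion holds.
m = 12: m² - 3m + 13 = 121 = 11 × 11, composite.
So m = 12 is the smallest counterexample.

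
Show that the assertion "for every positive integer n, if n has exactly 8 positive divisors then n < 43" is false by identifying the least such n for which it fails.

n = 54

For n = 24, 30, 40, 42 the conclusion holds.
n = 54: τ(54) = 8; 54 ≥ 43.
So n = 54 is the smallest counterexample.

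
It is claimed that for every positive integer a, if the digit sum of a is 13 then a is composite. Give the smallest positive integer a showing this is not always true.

A counterexample is any positive integer a such that the digit sum of a is 13 but a is prime; we check each in order.
For a = 49, 58 the conclusion holds.
a = 67: digit sum 13; 67 is prime, not composite.

a = 67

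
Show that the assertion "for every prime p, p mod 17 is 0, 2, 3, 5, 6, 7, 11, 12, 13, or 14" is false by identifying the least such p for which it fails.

The first 13 eligible values, up to p = 41, all satisfy the conclusion.
p = 43: 43 mod 17 = 9 — not in {0, 2, 3, 5, 6, 7, 11, 12, 13, 14}.

p = 43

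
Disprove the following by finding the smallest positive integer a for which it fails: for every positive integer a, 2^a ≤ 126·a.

a = 11

Check each positive integer a in order until 2^a > 126·a.
For a = 1, 2, 3, 4, 5, 6, 7, 8, 9, 10 the conclusion holds.
a = 11: 2^a = 2048 and 126·a = 1386, so 2048 > 1386.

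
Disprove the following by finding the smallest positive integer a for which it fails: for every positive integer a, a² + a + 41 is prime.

a = 40

The first 39 eligible values, up to a = 39, all satisfy the conclusion.
a = 40: a² + a + 41 = 1681 = 41 × 41, composite.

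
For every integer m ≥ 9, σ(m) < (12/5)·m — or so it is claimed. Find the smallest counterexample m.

The first 15 eligible values, up to m = 23, all satisfy the conclusion.
m = 24: σ(24) = 60; 60 ≥ 288/5.
Thus m = 24 disproves the claim, and no smaller m works.

m = 24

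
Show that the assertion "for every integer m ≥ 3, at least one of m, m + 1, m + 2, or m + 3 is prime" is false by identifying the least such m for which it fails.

m = 24

The first 21 eligible values, up to m = 23, all satisfy the conclusion.
m = 24: 24 = 2 × 12; 25 = 5 × 5; 26 = 2 × 13; 27 = 3 × 9 — all composite.
Hence m = 24 is a counterexample.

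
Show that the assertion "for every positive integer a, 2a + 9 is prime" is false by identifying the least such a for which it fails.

We need the least positive integer a for which 2a + 9 is not prime.
For a = 1, 2 the conclusion holds.
a = 3: 2a + 9 = 15 = 3 × 5, composite.

a = 3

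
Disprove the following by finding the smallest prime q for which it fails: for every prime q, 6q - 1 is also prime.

q = 11

A counterexample is any prime q such that 6q - 1 is not prime; we check each in order.
The first 4 eligible values, up to q = 7, all satisfy the conclusion.
q = 11: 6q - 1 = 65 = 5 × 13, not prime.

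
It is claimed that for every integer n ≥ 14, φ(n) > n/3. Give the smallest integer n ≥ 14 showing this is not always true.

n = 18

We need the least integer n ≥ 14 for which the claim fails.
n = 14: φ(14) = 6 and 14/3 = 14/3, so φ(14) > 14/3.
n = 15: φ(15) = 8 and 15/3 = 5, so φ(15) > 15/3.
n = 16: φ(16) = 8 and 16/3 = 16/3, so φ(16) > 16/3.
n = 17: φ(17) = 16 and 17/3 = 17/3, so φ(17) > 17/3.
n = 18: φ(18) = 6 and 18/3 = 6, so φ(18) ≤ 18/3.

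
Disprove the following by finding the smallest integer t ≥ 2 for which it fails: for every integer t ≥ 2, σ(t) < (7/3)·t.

A counterexample is any integer t ≥ 2 such that the claim fails; we check each in order.
For t = 2, 3, 4, 5, 6, 7, 8, 9, 10, 11 the conclusion holds.
t = 12: σ(12) = 28; 28 ≥ 28.

t = 12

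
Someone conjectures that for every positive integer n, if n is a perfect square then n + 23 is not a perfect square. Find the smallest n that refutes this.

n = 121

Check each positive integer n in order until n is a perfect square but n + 23 is a perfect square.
For n = 1, 4, 9, 16, 25, 36, 49, 64, 81, 100 the conclusion holds.
n = 121: 121 = 11² and 121 + 23 = 144 = 12².
Hence n = 121 is a counterexample.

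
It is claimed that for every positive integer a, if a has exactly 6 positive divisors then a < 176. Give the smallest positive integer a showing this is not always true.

Check each positive integer a in order until a has exactly 6 positive divisors but the claim fails.
For a = 12, 18, 20, 28, …, 171, 172, 175 the conclusion holds.
a = 188: τ(188) = 6; 188 ≥ 176.
So a = 188 is the smallest counterexample.

a = 188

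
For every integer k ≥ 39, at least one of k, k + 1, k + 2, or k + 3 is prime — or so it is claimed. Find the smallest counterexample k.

k = 48

Check each integer k ≥ 39 in order until k, k + 1, k + 2, k + 3 are all composite.
For k = 39, 40, 41, 42, 43, 44, 45, 46, 47 the conclusion holds.
k = 48: 48 = 2 × 24; 49 = 7 × 7; 50 = 2 × 25; 51 = 3 × 17 — all composite.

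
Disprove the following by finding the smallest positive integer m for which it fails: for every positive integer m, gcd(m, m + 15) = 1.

m = 1: gcd(1, 16) = 1.
m = 2: gcd(2, 17) = 1.
m = 3: gcd(3, 18) = 3.

m = 3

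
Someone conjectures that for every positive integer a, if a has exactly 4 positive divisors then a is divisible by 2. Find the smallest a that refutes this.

A counterexample is any positive integer a such that a has exactly 4 positive divisors but a is not divisible by 2; we check each in order.
The first 4 eligible values, up to a = 14, all satisfy the conclusion.
a = 15: τ(15) = 4; 15 mod 2 = 1.

a = 15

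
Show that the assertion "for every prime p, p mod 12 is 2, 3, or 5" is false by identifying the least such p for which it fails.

Check each prime p in order until the claim fails.
p = 2: 2 mod 12 = 2.
p = 3: 3 mod 12 = 3.
p = 5: 5 mod 12 = 5.
p = 7: 7 mod 12 = 7 — not in {2, 3, 5}.
Hence p = 7 is a counterexample.

p = 7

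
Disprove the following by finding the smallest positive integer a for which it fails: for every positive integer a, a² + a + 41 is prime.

a = 40

A counterexample is any positive integer a such that a² + a + 41 is not prime; we check each in order.
For a = 1, 2, 3, 4, …, 37, 38, 39 the conclusion holds.
a = 40: a² + a + 41 = 1681 = 41 × 41, composite.
So a = 40 is the smallest counterexample.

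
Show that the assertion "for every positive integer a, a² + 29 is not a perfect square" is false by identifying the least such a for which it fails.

Check each positive integer a in order until a² + 29 is a perfect square.
For a = 1, 2, 3, 4, …, 11, 12, 13 the conclusion holds.
a = 14: 14² + 29 = 225 = 15², a perfect square.

a = 14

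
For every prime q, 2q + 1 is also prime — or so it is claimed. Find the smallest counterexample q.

q = 7

A counterexample is any prime q such that 2q + 1 is not prime; we check each in order.
For q = 2, 3, 5 the conclusion holds.
q = 7: 2q + 1 = 15 = 3 × 5, not prime.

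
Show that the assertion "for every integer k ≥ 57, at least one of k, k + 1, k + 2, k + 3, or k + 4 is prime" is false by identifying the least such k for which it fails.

k = 62

A counterexample is any integer k ≥ 57 such that k, k + 1, k + 2, k + 3, k + 4 are all composite; we check each in order.
k = 57: 59 is prime.
k = 58: 59 is prime.
k = 59: 59 is prime.
k = 60: 61 is prime.
k = 61: 61 is prime.
k = 62: 62 = 2 × 31; 63 = 3 × 21; 64 = 2 × 32; 65 = 5 × 13; 66 = 2 × 33 — all composite.
So k = 62 is the smallest counterexample.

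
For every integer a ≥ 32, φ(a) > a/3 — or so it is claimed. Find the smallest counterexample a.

For a = 32, 33, 34, 35 the conclusion holds.
a = 36: φ(36) = 12 and 36/3 = 12, so φ(36) ≤ 36/3.

a = 36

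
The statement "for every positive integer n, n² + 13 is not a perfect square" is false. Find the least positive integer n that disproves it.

We need the least positive integer n for which n² + 13 is a perfect square.
For n = 1, 2, 3, 4, 5 the conclusion holds.
n = 6: 6² + 13 = 49 = 7², a perfect square.

n = 6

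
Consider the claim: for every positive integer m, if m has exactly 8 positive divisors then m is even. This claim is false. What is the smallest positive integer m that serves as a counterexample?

m = 105

Check each positive integer m in order until m has exactly 8 positive divisors but m is odd.
For m = 24, 30, 40, 42, …, 88, 102, 104 the conclusion holds.
m = 105: divisors of 105: 1, 3, 5, 7, 15, 21, 35, 105; 105 is odd.
Thus m = 105 disproves the claim, and no smaller m works.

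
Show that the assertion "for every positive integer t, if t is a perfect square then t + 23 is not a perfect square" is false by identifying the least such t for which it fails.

t = 121

A counterexample is any positive integer t such that t is a perfect square but t + 23 is a perfect square; we check each in order.
For t = 1, 4, 9, 16, 25, 36, 49, 64, 81, 100 the conclusion holds.
t = 121: 121 = 11² and 121 + 23 = 144 = 12².
Thus t = 121 disproves the claim, and no smaller t works.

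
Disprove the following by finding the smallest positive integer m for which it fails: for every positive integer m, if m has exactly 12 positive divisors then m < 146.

The first 9 eligible values, up to m = 140, all satisfy the conclusion.
m = 150: τ(150) = 12; 150 ≥ 146.

m = 150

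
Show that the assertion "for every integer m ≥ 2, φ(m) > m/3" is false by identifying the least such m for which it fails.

m = 6

For m = 2, 3, 4, 5 the conclusion holds.
m = 6: φ(6) = 2 and 6/3 = 2, so φ(6) ≤ 6/3.
Hence m = 6 is a counterexample.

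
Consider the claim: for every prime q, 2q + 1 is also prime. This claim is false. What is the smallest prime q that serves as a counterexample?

q = 2: 2q + 1 = 5, prime.
q = 3: 2q + 1 = 7, prime.
q = 5: 2q + 1 = 11, prime.
q = 7: 2q + 1 = 15 = 3 × 5, not prime.
Thus q = 7 disproves the claim, and no smaller q works.

q = 7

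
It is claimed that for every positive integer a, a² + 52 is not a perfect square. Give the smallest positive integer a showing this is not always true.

a = 12

For a = 1, 2, 3, 4, …, 9, 10, 11 the conclusion holds.
a = 12: 12² + 52 = 196 = 14², a perfect square.
Hence a = 12 is a counterexample.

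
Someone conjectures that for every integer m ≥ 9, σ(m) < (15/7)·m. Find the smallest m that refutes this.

A counterexample is any integer m ≥ 9 such that the claim fails; we check each in order.
For m = 9, 10, 11 the conclusion holds.
m = 12: σ(12) = 28; 28 ≥ 180/7.

m = 12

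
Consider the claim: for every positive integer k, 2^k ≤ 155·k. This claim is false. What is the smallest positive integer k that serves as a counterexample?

The first 10 eligible values, up to k = 10, all satisfy the conclusion.
k = 11: 2^k = 2048 and 155·k = 1705, so 2048 > 1705.

k = 11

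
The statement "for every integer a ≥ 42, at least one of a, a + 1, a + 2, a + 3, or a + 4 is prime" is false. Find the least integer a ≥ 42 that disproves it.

a = 48

Check each integer a ≥ 42 in order until a, a + 1, a + 2, a + 3, a + 4 are all composite.
For a = 42, 43, 44, 45, 46, 47 the conclusion holds.
a = 48: 48 = 2 × 24; 49 = 7 × 7; 50 = 2 × 25; 51 = 3 × 17; 52 = 2 × 26 — all composite.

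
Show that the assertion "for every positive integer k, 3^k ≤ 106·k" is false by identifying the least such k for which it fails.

A counterexample is any positive integer k such that 3^k > 106·k; we check each in order.
k = 1: 3^k = 3 and 106·k = 106, so 3 ≤ 106.
k = 2: 3^k = 9 and 106·k = 212, so 9 ≤ 212.
k = 3: 3^k = 27 and 106·k = 318, so 27 ≤ 318.
k = 4: 3^k = 81 and 106·k = 424, so 81 ≤ 424.
k = 5: 3^k = 243 and 106·k = 530, so 243 ≤ 530.
k = 6: 3^k = 729 and 106·k = 636, so 729 > 636.
Hence k = 6 is a counterexample.

k = 6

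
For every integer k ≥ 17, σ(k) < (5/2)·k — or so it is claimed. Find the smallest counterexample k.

A counterexample is any integer k ≥ 17 such that the claim fails; we check each in order.
The first 7 eligible values, up to k = 23, all satisfy the conclusion.
k = 24: σ(24) = 60; 60 ≥ 60.
Hence k = 24 is a counterexample.

k = 24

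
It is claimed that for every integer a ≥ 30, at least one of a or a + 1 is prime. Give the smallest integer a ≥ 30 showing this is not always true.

a = 32

We need the least integer a ≥ 30 for which a, a + 1 are both composite.
For a = 30, 31 the conclusion holds.
a = 32: 32 = 2 × 16; 33 = 3 × 11 — both composite.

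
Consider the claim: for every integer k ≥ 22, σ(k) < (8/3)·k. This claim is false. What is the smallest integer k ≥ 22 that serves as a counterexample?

k = 60

For k = 22, 23, 24, 25, …, 57, 58, 59 the conclusion holds.
k = 60: σ(60) = 168; 168 ≥ 160.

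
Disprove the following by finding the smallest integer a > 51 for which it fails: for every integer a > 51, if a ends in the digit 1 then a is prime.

a = 81

For a = 61, 71 the conclusion holds.
a = 81: 81 ends in 1; 81 = 3 × 27, composite.
So a = 81 is the smallest counterexample.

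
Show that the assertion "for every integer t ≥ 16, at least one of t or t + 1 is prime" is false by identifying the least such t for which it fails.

For t = 16, 17, 18, 19 the conclusion holds.
t = 20: 20 = 2 × 10; 21 = 3 × 7 — both composite.

t = 20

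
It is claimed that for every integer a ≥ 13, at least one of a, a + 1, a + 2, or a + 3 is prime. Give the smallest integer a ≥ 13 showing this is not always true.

a = 24

Check each integer a ≥ 13 in order until a, a + 1, a + 2, a + 3 are all composite.
For a = 13, 14, 15, 16, …, 21, 22, 23 the conclusion holds.
a = 24: 24 = 2 × 12; 25 = 5 × 5; 26 = 2 × 13; 27 = 3 × 9 — all composite.
Hence a = 24 is a counterexample.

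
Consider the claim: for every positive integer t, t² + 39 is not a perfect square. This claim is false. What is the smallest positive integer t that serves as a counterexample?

t = 5

The first 4 eligible values, up to t = 4, all satisfy the conclusion.
t = 5: 5² + 39 = 64 = 8², a perfect square.
Thus t = 5 disproves the claim, and no smaller t works.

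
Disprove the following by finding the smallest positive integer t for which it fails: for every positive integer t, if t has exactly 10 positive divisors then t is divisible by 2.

A counterexample is any positive integer t such that t has exactly 10 positive divisors but t is not divisible by 2; we check each in order.
For t = 48, 80, 112, 162, 176, 208, 272, 304, 368 the conclusion holds.
t = 405: τ(405) = 10; 405 mod 2 = 1.

t = 405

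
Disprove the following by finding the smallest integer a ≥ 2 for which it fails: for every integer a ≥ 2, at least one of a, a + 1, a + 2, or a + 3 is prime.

For a = 2, 3, 4, 5, …, 21, 22, 23 the conclusion holds.
a = 24: 24 = 2 × 12; 25 = 5 × 5; 26 = 2 × 13; 27 = 3 × 9 — all composite.
Hence a = 24 is a counterexample.

a = 24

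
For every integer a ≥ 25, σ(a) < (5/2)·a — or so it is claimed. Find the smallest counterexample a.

a = 36

The first 11 eligible values, up to a = 35, all satisfy the conclusion.
a = 36: σ(36) = 91; 91 ≥ 90.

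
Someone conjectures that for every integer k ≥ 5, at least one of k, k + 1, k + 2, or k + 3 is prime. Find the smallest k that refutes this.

k = 24

We need the least integer k ≥ 5 for which k, k + 1, k + 2, k + 3 are all composite.
The first 19 eligible values, up to k = 23, all satisfy the conclusion.
k = 24: 24 = 2 × 12; 25 = 5 × 5; 26 = 2 × 13; 27 = 3 × 9 — all composite.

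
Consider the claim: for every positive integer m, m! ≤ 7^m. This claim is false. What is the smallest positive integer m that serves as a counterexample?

m = 17

For m = 1, 2, 3, 4, …, 14, 15, 16 the conclusion holds.
m = 17: m! = 355687428096000 and 7^m = 232630513987207, so 355687428096000 > 232630513987207.
So m = 17 is the smallest counterexample.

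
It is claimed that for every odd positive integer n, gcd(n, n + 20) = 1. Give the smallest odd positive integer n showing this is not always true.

n = 1: gcd(1, 21) = 1.
n = 3: gcd(3, 23) = 1.
n = 5: gcd(5, 25) = 5.

n = 5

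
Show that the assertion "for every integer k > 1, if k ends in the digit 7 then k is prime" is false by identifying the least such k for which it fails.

k = 27

Check each integer k > 1 in order until k ends in the digit 7 but k is not prime.
For k = 7, 17 the conclusion holds.
k = 27: 27 ends in 7; 27 = 3 × 9, composite.
Hence k = 27 is a counterexample.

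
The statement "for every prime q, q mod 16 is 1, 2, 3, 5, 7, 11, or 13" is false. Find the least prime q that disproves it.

q = 31

For q = 2, 3, 5, 7, 11, 13, 17, 19, 23, 29 the conclusion holds.
q = 31: 31 mod 16 = 15 — not in {1, 2, 3, 5, 7, 11, 13}.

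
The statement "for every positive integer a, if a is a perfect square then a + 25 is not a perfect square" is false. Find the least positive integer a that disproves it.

a = 144

We need the least positive integer a for which a is a perfect square but a + 25 is a perfect square.
The first 11 eligible values, up to a = 121, all satisfy the conclusion.
a = 144: 144 = 12² and 144 + 25 = 169 = 13².
Thus a = 144 disproves the claim, and no smaller a works.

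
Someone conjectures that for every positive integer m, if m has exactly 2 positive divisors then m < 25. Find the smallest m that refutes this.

Check each positive integer m in order until m has exactly 2 positive divisors but the claim fails.
For m = 2, 3, 5, 7, 11, 13, 17, 19, 23 the conclusion holds.
m = 29: τ(29) = 2; 29 ≥ 25.
So m = 29 is the smallest counterexample.

m = 29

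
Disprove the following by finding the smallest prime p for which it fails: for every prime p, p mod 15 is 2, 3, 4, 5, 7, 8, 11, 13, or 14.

A counterexample is any prime p such that the claim fails; we check each in order.
For p = 2, 3, 5, 7, 11, 13, 17, 19, 23, 29 the conclusion holds.
p = 31: 31 mod 15 = 1 — not in {2, 3, 4, 5, 7, 8, 11, 13, 14}.
So p = 31 is the smallest counterexample.

p = 31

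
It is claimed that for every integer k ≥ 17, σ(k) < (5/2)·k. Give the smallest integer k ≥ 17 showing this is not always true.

Check each integer k ≥ 17 in order until the claim fails.
For k = 17, 18, 19, 20, 21, 22, 23 the conclusion holds.
k = 24: σ(24) = 60; 60 ≥ 60.

k = 24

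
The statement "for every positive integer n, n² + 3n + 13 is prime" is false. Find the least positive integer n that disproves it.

n = 9

For n = 1, 2, 3, 4, 5, 6, 7, 8 the conclusion holds.
n = 9: n² + 3n + 13 = 121 = 11 × 11, composite.
Hence n = 9 is a counterexample.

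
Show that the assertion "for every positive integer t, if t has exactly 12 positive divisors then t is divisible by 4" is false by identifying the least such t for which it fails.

A counterexample is any positive integer t such that t has exactly 12 positive divisors but t is not divisible by 4; we check each in order.
t = 60: τ(60) = 12; 60 mod 4 = 0.
t = 72: τ(72) = 12; 72 mod 4 = 0.
t = 84: τ(84) = 12; 84 mod 4 = 0.
t = 90: τ(90) = 12; 90 mod 4 = 2.

t = 90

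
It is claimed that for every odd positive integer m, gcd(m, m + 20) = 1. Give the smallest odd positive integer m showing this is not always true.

m = 1: gcd(1, 21) = 1.
m = 3: gcd(3, 23) = 1.
m = 5: gcd(5, 25) = 5.
So m = 5 is the smallest counterexample.

m = 5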